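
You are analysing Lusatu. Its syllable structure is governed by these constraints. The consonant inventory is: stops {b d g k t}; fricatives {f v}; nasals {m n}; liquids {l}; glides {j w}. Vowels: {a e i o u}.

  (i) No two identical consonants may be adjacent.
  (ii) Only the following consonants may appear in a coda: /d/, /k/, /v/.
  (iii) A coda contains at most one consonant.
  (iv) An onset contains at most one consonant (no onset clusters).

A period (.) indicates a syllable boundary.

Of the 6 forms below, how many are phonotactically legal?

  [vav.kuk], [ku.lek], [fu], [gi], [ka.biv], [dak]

[vav.kuk] — σ1 onset /v/, coda /v/ ok; σ2 onset /k/, coda /k/ ok → phonotactically legal
[ku.lek] — σ1 onset /k/, coda /∅/ ok; σ2 onset /l/, coda /k/ ok → phonotactically legal
[fu] — σ1 onset /f/, coda /∅/ ok → phonotactically legal
[gi] — σ1 onset /g/, coda /∅/ ok → phonotactically legal
[ka.biv] — σ1 onset /k/, coda /∅/ ok; σ2 onset /b/, coda /v/ ok → phonotactically legal
[dak] — σ1 onset /d/, coda /k/ ok → phonotactically legal
Phonotactically legal: [vav.kuk], [ku.lek], [fu], [gi], [ka.biv], [dak] → 6.

6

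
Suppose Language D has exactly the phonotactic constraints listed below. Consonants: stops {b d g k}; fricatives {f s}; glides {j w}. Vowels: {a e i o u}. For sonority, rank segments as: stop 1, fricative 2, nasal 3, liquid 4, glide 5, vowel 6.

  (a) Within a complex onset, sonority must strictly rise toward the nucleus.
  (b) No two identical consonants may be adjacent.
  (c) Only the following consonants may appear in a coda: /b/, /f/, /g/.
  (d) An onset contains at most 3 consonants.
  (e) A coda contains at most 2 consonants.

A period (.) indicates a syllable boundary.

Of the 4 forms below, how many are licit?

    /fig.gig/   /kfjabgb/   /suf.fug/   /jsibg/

0

/fig.gig/ — violates constraint (b): adjacent identical consonants /gg/ → illicit
/kfjabgb/ — violates constraint (e): syllable 1 coda /bgb/ has 3 consonants (> 2) → illicit
/suf.fug/ — violates constraint (b): adjacent identical consonants /ff/ → illicit
/jsibg/ — violates constraint (a): syllable 1 onset /js/: /j/ (glide, 5) → /s/ (fricative, 2) does not rise → illicit
No form is licit → 0.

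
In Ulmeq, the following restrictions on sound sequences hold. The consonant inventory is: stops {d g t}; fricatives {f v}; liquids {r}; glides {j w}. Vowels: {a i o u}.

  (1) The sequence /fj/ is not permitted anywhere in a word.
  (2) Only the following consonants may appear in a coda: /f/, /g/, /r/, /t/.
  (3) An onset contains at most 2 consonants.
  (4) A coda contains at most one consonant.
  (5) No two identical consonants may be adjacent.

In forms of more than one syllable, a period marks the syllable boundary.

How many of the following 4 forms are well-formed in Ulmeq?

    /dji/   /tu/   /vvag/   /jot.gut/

3

/dji/ — σ1 onset /dj/ (2C), coda /∅/ ok → well-formed
/tu/ — σ1 onset /t/, coda /∅/ ok → well-formed
/vvag/ — violates constraint 5: adjacent identical consonants /vv/ → ill-formed
/jot.gut/ — σ1 onset /j/, coda /t/ ok; σ2 onset /g/, coda /t/ ok → well-formed
Well-formed: /dji/, /tu/, /jot.gut/ → 3.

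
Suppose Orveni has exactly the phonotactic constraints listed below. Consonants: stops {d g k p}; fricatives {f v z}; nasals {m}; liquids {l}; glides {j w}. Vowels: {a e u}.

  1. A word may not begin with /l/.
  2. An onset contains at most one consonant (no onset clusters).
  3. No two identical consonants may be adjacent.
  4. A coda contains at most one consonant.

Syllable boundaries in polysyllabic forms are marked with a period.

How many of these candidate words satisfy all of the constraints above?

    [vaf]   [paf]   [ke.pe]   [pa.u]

[vaf] — σ1 onset /v/, coda /f/ ok → well-formed
[paf] — σ1 onset /p/, coda /f/ ok → well-formed
[ke.pe] — σ1 onset /k/, coda /∅/ ok; σ2 onset /p/, coda /∅/ ok → well-formed
[pa.u] — σ1 onset /p/, coda /∅/ ok; σ2 onset /∅/, coda /∅/ ok → well-formed
Well-formed: [vaf], [paf], [ke.pe], [pa.u] → 4.

4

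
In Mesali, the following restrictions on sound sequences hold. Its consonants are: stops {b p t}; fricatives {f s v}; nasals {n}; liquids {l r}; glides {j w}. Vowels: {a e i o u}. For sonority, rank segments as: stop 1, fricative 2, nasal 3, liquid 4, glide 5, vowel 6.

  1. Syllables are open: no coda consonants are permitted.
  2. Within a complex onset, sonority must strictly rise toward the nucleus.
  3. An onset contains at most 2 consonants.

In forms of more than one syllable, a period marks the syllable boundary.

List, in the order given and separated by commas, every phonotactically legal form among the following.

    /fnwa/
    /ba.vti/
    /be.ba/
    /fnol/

/fnwa/ — violates constraint 3: syllable 1 onset /fnw/ has 3 consonants (> 2) → phonotactically illegal
/ba.vti/ — violates constraint 2: syllable 2 onset /vt/: /v/ (fricative, 2) → /t/ (stop, 1) does not rise → phonotactically illegal
/be.ba/ — σ1 onset /b/, coda /∅/ ok; σ2 onset /b/, coda /∅/ ok → phonotactically legal
/fnol/ — violates constraint 1: syllable 1 coda /l/ has 1 consonant (> 0) → phonotactically illegal

/be.ba/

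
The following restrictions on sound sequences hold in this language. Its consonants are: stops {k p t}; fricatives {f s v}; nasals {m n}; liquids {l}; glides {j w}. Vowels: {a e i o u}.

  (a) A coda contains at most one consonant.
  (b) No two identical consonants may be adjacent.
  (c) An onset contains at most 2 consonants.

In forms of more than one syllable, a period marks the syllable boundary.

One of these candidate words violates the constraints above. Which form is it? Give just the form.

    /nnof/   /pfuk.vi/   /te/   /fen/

/nnof/

/nnof/ — violates constraint (b): adjacent identical consonants /nn/ → phonotactically illegal
/pfuk.vi/ — σ1 onset /pf/ (2C), coda /k/ ok; σ2 onset /v/, coda /∅/ ok → phonotactically legal
/te/ — σ1 onset /t/, coda /∅/ ok → phonotactically legal
/fen/ — σ1 onset /f/, coda /n/ ok → phonotactically legal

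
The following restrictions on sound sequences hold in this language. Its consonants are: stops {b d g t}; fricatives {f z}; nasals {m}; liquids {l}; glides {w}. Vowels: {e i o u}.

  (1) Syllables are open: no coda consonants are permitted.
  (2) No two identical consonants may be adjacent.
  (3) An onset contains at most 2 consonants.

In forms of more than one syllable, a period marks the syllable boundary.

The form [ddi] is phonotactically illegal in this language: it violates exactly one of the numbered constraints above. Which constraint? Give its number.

2

[ddi]: adjacent identical consonants /dd/.
This is a violation of constraint 2: "No two identical consonants may be adjacent."
The remaining constraints (1, 3) are satisfied.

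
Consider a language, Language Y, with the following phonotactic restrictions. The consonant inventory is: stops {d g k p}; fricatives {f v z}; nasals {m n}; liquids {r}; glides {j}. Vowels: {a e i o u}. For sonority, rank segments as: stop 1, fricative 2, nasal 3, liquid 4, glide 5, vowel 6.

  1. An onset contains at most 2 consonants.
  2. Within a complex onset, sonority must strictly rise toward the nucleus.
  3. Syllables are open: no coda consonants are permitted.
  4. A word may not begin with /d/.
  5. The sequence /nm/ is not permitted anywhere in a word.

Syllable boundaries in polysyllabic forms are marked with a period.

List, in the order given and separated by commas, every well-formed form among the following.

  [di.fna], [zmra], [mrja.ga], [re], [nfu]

[re]

[di.fna] — violates constraint 4: word begins with /d/ → ill-formed
[zmra] — violates constraint 1: syllable 1 onset /zmr/ has 3 consonants (> 2) → ill-formed
[mrja.ga] — violates constraint 1: syllable 1 onset /mrj/ has 3 consonants (> 2) → ill-formed
[re] — σ1 onset /r/, coda /∅/ ok → well-formed
[nfu] — violates constraint 2: syllable 1 onset /nf/: /n/ (nasal, 3) → /f/ (fricative, 2) does not rise → ill-formed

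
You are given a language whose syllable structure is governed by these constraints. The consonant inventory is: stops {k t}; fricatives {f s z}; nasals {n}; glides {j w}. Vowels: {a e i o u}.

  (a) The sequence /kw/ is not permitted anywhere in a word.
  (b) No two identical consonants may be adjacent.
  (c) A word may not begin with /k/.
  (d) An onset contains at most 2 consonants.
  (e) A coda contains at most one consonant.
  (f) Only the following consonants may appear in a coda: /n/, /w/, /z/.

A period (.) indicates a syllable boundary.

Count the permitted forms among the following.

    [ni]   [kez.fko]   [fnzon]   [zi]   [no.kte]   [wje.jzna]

3

[ni] — σ1 onset /n/, coda /∅/ ok → permitted
[kez.fko] — violates constraint (c): word begins with /k/ → not permitted
[fnzon] — violates constraint (d): syllable 1 onset /fnz/ has 3 consonants (> 2) → not permitted
[zi] — σ1 onset /z/, coda /∅/ ok → permitted
[no.kte] — σ1 onset /n/, coda /∅/ ok; σ2 onset /kt/ (2C), coda /∅/ ok → permitted
[wje.jzna] — violates constraint (d): syllable 2 onset /jzn/ has 3 consonants (> 2) → not permitted
Permitted: [ni], [zi], [no.kte] → 3.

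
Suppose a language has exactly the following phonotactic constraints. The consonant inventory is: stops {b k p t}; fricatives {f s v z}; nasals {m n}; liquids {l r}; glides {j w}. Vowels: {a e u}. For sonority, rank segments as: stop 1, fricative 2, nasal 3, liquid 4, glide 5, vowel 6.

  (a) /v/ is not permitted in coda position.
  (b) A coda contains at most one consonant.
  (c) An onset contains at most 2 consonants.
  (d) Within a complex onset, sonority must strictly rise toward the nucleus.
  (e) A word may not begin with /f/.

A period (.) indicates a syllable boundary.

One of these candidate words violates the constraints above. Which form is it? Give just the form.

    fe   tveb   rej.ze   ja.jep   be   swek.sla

fe — violates constraint (e): word begins with /f/ → ill-formed
tveb — σ1 onset /tv/ (1→2 rises), coda /b/ ok → well-formed
rej.ze — σ1 onset /r/, coda /j/ ok; σ2 onset /z/, coda /∅/ ok → well-formed
ja.jep — σ1 onset /j/, coda /∅/ ok; σ2 onset /j/, coda /p/ ok → well-formed
be — σ1 onset /b/, coda /∅/ ok → well-formed
swek.sla — σ1 onset /sw/ (2→5 rises), coda /k/ ok; σ2 onset /sl/ (2→4 rises), coda /∅/ ok → well-formed

fe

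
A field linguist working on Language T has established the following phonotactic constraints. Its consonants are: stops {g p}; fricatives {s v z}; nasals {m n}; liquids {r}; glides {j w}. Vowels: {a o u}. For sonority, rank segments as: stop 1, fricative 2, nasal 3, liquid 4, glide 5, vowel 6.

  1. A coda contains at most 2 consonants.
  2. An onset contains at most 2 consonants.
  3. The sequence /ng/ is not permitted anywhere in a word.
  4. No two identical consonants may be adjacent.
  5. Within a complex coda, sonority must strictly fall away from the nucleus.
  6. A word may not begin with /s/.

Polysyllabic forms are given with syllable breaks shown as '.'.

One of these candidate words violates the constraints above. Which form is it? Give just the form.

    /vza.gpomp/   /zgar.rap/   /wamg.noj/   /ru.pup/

/vza.gpomp/ — σ1 onset /vz/ (2C), coda /∅/ ok; σ2 onset /gp/ (2C), coda /mp/ (3→1 falls) ok → well-formed
/zgar.rap/ — violates constraint 4: adjacent identical consonants /rr/ → ill-formed
/wamg.noj/ — σ1 onset /w/, coda /mg/ (3→1 falls) ok; σ2 onset /n/, coda /j/ ok → well-formed
/ru.pup/ — σ1 onset /r/, coda /∅/ ok; σ2 onset /p/, coda /p/ ok → well-formed

/zgar.rap/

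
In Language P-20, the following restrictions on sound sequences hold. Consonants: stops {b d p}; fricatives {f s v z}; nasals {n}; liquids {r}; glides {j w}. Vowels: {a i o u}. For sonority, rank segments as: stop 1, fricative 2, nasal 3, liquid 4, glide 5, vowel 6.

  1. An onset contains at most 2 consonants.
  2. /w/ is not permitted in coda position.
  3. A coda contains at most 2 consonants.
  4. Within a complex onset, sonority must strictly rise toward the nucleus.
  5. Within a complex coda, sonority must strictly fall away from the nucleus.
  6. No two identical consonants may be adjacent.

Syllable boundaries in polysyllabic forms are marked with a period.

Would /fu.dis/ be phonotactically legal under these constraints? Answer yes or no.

/fu.dis/ — σ1 onset /f/, coda /∅/ ok; σ2 onset /d/, coda /s/ ok → phonotactically legal

yes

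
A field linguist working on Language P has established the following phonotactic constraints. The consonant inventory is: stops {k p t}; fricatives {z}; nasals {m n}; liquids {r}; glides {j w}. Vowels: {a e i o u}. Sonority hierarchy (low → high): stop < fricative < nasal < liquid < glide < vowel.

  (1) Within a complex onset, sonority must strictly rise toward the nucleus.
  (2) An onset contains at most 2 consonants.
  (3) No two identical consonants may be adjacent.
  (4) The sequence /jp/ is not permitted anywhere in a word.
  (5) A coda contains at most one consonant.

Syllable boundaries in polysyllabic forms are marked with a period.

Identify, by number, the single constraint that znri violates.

znri: syllable 1 onset /znr/ has 3 consonants (> 2).
This is a violation of constraint 2: "An onset contains at most 2 consonants."
The remaining constraints (1, 3, 4, 5) are satisfied.

2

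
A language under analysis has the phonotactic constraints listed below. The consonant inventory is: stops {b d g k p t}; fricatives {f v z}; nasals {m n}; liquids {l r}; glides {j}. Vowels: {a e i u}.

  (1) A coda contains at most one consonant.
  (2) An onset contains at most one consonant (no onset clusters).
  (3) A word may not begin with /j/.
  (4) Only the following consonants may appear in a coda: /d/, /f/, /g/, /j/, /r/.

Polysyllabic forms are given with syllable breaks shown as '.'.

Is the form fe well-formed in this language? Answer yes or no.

fe — σ1 onset /f/, coda /∅/ ok → well-formed

yes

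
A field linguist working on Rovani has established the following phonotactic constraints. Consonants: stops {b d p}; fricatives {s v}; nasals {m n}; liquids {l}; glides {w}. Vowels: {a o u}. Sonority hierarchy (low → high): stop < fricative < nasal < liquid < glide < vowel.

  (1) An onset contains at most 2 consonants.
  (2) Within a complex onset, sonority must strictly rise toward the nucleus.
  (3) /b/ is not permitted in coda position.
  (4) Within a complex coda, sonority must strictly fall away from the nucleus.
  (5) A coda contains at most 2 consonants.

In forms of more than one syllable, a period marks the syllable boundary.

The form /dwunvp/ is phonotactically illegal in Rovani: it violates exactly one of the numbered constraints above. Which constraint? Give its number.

/dwunvp/: syllable 1 coda /nvp/ has 3 consonants (> 2).
This is a violation of constraint 5: "A coda contains at most 2 consonants."
The remaining constraints (1, 2, 3, 4) are satisfied.

5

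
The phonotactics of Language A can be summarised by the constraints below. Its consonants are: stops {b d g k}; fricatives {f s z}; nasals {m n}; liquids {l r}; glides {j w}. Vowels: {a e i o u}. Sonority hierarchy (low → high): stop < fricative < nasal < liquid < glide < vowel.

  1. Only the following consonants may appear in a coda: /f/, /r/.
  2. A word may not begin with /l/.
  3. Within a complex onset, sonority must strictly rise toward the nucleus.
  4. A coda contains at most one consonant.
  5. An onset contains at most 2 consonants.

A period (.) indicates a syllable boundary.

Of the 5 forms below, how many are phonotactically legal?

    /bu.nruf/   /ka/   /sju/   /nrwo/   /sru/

/bu.nruf/ — σ1 onset /b/, coda /∅/ ok; σ2 onset /nr/ (3→4 rises), coda /f/ ok → phonotactically legal
/ka/ — σ1 onset /k/, coda /∅/ ok → phonotactically legal
/sju/ — σ1 onset /sj/ (2→5 rises), coda /∅/ ok → phonotactically legal
/nrwo/ — violates constraint 5: syllable 1 onset /nrw/ has 3 consonants (> 2) → phonotactically illegal
/sru/ — σ1 onset /sr/ (2→4 rises), coda /∅/ ok → phonotactically legal
Phonotactically legal: /bu.nruf/, /ka/, /sju/, /sru/ → 4.

4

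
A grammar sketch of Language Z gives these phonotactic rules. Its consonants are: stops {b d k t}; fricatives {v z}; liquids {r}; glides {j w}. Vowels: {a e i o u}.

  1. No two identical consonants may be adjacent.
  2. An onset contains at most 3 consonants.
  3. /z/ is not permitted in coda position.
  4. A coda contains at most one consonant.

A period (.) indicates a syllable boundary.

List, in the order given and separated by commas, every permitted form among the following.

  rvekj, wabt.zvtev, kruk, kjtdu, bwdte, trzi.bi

rvekj — violates constraint 4: syllable 1 coda /kj/ has 2 consonants (> 1) → not permitted
wabt.zvtev — violates constraint 4: syllable 1 coda /bt/ has 2 consonants (> 1) → not permitted
kruk — σ1 onset /kr/ (2C), coda /k/ ok → permitted
kjtdu — violates constraint 2: syllable 1 onset /kjtd/ has 4 consonants (> 3) → not permitted
bwdte — violates constraint 2: syllable 1 onset /bwdt/ has 4 consonants (> 3) → not permitted
trzi.bi — σ1 onset /trz/ (3C), coda /∅/ ok; σ2 onset /b/, coda /∅/ ok → permitted

kruk, trzi.bi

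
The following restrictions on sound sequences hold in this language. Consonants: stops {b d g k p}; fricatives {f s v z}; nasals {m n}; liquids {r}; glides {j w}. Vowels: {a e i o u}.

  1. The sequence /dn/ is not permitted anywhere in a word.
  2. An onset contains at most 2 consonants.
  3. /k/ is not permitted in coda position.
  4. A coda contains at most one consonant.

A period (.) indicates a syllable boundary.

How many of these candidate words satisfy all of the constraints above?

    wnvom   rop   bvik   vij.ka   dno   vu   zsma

wnvom — violates constraint 2: syllable 1 onset /wnv/ has 3 consonants (> 2) → phonotactically illegal
rop — σ1 onset /r/, coda /p/ ok → phonotactically legal
bvik — violates constraint 3: syllable 1 coda contains /k/ → phonotactically illegal
vij.ka — σ1 onset /v/, coda /j/ ok; σ2 onset /k/, coda /∅/ ok → phonotactically legal
dno — violates constraint 1: contains banned sequence /dn/ → phonotactically illegal
vu — σ1 onset /v/, coda /∅/ ok → phonotactically legal
zsma — violates constraint 2: syllable 1 onset /zsm/ has 3 consonants (> 2) → phonotactically illegal
Phonotactically legal: rop, vij.ka, vu → 3.

3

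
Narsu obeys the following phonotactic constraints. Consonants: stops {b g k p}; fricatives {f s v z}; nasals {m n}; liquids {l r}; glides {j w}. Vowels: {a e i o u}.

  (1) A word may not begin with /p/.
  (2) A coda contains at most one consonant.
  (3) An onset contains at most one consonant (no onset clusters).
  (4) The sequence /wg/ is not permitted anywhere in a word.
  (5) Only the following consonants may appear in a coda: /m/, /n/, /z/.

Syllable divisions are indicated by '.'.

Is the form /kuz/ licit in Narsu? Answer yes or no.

yes

/kuz/ — σ1 onset /k/, coda /z/ ok → licit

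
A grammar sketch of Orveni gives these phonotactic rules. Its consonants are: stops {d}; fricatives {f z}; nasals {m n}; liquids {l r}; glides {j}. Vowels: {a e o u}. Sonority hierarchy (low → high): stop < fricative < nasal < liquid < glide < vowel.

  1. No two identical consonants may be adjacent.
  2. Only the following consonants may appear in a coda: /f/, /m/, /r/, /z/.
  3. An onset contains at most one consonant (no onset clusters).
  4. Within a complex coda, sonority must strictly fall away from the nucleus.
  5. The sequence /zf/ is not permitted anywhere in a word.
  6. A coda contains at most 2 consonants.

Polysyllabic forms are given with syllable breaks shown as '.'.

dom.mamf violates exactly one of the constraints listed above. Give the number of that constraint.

1

dom.mamf: adjacent identical consonants /mm/.
This is a violation of constraint 1: "No two identical consonants may be adjacent."
The remaining constraints (2, 3, 4, 5, 6) are satisfied.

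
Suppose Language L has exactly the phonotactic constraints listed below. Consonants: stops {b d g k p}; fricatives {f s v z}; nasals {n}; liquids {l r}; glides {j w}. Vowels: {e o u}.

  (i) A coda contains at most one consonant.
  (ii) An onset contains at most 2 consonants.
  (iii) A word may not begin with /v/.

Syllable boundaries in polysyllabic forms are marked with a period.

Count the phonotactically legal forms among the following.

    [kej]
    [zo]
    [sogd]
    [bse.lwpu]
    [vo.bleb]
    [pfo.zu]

[kej] — σ1 onset /k/, coda /j/ ok → phonotactically legal
[zo] — σ1 onset /z/, coda /∅/ ok → phonotactically legal
[sogd] — violates constraint (i): syllable 1 coda /gd/ has 2 consonants (> 1) → phonotactically illegal
[bse.lwpu] — violates constraint (ii): syllable 2 onset /lwp/ has 3 consonants (> 2) → phonotactically illegal
[vo.bleb] — violates constraint (iii): word begins with /v/ → phonotactically illegal
[pfo.zu] — σ1 onset /pf/ (2C), coda /∅/ ok; σ2 onset /z/, coda /∅/ ok → phonotactically legal
Phonotactically legal: [kej], [zo], [pfo.zu] → 3.

3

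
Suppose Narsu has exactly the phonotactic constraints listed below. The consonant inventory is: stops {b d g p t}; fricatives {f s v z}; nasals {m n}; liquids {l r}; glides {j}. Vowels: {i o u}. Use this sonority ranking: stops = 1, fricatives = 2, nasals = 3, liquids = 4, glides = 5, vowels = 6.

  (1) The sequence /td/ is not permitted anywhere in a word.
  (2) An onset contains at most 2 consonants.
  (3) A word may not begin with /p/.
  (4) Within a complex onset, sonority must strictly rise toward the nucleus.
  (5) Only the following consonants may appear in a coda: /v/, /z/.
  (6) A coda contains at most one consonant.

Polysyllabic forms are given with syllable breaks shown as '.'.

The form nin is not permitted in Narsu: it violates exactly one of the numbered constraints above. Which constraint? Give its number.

nin: syllable 1 coda contains /n/, which is not a licensed coda consonant.
This is a violation of constraint 5: "Only the following consonants may appear in a coda: /v/, /z/."
The remaining constraints (1, 2, 3, 4, 6) are satisfied.

5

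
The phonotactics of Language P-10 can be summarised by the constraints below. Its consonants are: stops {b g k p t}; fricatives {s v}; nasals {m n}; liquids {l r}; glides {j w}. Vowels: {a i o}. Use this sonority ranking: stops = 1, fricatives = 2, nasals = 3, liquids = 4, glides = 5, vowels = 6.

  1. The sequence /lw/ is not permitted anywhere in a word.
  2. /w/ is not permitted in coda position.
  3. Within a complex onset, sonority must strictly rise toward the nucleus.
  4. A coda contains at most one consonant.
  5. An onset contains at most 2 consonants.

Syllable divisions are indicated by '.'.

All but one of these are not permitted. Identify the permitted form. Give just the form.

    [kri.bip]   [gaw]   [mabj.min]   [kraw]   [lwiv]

[kri.bip] — σ1 onset /kr/ (1→4 rises), coda /∅/ ok; σ2 onset /b/, coda /p/ ok → permitted
[gaw] — violates constraint 2: syllable 1 coda contains /w/ → not permitted
[mabj.min] — violates constraint 4: syllable 1 coda /bj/ has 2 consonants (> 1) → not permitted
[kraw] — violates constraint 2: syllable 1 coda contains /w/ → not permitted
[lwiv] — violates constraint 1: contains banned sequence /lw/ → not permitted

[kri.bip]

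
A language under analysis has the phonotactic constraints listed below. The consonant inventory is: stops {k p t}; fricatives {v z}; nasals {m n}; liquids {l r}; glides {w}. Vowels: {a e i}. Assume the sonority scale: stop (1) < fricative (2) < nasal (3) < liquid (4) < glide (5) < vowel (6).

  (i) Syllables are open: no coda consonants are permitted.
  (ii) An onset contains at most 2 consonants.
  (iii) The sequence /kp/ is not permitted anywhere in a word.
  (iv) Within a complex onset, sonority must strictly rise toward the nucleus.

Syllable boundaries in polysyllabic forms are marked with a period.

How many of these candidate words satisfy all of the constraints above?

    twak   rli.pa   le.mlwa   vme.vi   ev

twak — violates constraint (i): syllable 1 coda /k/ has 1 consonant (> 0) → phonotactically illegal
rli.pa — violates constraint (iv): syllable 1 onset /rl/: /r/ (liquid, 4) → /l/ (liquid, 4) does not rise → phonotactically illegal
le.mlwa — violates constraint (ii): syllable 2 onset /mlw/ has 3 consonants (> 2) → phonotactically illegal
vme.vi — σ1 onset /vm/ (2→3 rises), coda /∅/ ok; σ2 onset /v/, coda /∅/ ok → phonotactically legal
ev — violates constraint (i): syllable 1 coda /v/ has 1 consonant (> 0) → phonotactically illegal
Phonotactically legal: vme.vi → 1.

1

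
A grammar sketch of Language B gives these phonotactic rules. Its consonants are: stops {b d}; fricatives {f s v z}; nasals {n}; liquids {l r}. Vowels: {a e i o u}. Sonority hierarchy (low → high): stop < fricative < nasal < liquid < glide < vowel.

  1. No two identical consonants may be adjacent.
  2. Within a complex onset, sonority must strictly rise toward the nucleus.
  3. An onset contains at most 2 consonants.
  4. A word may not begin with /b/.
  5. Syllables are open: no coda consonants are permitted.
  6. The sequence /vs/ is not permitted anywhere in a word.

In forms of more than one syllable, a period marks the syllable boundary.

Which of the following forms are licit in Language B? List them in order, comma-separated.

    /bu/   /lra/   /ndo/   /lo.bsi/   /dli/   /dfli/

/lo.bsi/, /dli/

/bu/ — violates constraint 4: word begins with /b/ → illicit
/lra/ — violates constraint 2: syllable 1 onset /lr/: /l/ (liquid, 4) → /r/ (liquid, 4) does not rise → illicit
/ndo/ — violates constraint 2: syllable 1 onset /nd/: /n/ (nasal, 3) → /d/ (stop, 1) does not rise → illicit
/lo.bsi/ — σ1 onset /l/, coda /∅/ ok; σ2 onset /bs/ (1→2 rises), coda /∅/ ok → licit
/dli/ — σ1 onset /dl/ (1→4 rises), coda /∅/ ok → licit
/dfli/ — violates constraint 3: syllable 1 onset /dfl/ has 3 consonants (> 2) → illicit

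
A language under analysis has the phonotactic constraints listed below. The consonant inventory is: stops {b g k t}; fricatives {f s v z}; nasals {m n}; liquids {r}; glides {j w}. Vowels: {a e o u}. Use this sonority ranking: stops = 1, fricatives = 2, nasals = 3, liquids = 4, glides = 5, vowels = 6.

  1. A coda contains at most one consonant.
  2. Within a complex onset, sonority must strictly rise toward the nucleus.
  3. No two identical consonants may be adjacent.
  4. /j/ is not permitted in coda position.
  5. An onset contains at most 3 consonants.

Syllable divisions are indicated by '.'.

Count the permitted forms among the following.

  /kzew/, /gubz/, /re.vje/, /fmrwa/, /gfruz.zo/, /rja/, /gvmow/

/kzew/ — σ1 onset /kz/ (1→2 rises), coda /w/ ok → permitted
/gubz/ — violates constraint 1: syllable 1 coda /bz/ has 2 consonants (> 1) → not permitted
/re.vje/ — σ1 onset /r/, coda /∅/ ok; σ2 onset /vj/ (2→5 rises), coda /∅/ ok → permitted
/fmrwa/ — violates constraint 5: syllable 1 onset /fmrw/ has 4 consonants (> 3) → not permitted
/gfruz.zo/ — violates constraint 3: adjacent identical consonants /zz/ → not permitted
/rja/ — σ1 onset /rj/ (4→5 rises), coda /∅/ ok → permitted
/gvmow/ — σ1 onset /gvm/ (1→2→3 rises), coda /w/ ok → permitted
Permitted: /kzew/, /re.vje/, /rja/, /gvmow/ → 4.

4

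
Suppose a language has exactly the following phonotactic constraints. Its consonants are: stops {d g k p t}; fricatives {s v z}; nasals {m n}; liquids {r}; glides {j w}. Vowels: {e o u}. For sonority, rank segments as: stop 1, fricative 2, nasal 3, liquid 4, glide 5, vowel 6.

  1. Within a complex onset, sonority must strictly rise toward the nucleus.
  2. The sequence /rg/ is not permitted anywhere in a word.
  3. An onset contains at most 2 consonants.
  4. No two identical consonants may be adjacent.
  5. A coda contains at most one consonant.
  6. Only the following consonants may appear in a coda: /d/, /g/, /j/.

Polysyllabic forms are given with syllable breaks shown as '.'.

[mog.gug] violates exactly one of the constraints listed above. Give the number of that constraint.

4

[mog.gug]: adjacent identical consonants /gg/.
This is a violation of constraint 4: "No two identical consonants may be adjacent."
The remaining constraints (1, 2, 3, 5, 6) are satisfied.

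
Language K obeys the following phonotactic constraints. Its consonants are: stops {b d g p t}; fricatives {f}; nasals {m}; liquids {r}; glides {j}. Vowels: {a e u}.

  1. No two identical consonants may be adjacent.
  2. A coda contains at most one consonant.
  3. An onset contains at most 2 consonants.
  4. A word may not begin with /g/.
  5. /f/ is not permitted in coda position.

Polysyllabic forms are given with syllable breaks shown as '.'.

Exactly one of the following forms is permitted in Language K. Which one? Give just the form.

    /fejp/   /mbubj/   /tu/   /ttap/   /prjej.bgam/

/fejp/ — violates constraint 2: syllable 1 coda /jp/ has 2 consonants (> 1) → not permitted
/mbubj/ — violates constraint 2: syllable 1 coda /bj/ has 2 consonants (> 1) → not permitted
/tu/ — σ1 onset /t/, coda /∅/ ok → permitted
/ttap/ — violates constraint 1: adjacent identical consonants /tt/ → not permitted
/prjej.bgam/ — violates constraint 3: syllable 1 onset /prj/ has 3 consonants (> 2) → not permitted

/tu/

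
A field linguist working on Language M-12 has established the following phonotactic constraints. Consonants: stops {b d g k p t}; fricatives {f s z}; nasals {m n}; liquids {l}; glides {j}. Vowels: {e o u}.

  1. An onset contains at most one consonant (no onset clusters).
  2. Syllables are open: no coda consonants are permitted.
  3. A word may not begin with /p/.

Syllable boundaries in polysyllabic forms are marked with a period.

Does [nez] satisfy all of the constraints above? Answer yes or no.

[nez] — violates constraint 2: syllable 1 coda /z/ has 1 consonant (> 0) → phonotactically illegal

no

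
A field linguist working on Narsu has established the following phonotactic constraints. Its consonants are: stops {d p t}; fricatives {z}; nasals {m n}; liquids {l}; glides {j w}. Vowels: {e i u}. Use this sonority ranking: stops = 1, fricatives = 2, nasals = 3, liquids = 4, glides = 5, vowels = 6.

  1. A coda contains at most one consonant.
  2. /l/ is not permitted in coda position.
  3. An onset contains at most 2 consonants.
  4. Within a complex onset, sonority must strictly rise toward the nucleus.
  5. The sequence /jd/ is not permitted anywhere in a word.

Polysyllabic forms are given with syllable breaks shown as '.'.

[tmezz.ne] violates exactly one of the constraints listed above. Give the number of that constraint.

1

[tmezz.ne]: syllable 1 coda /zz/ has 2 consonants (> 1).
This is a violation of constraint 1: "A coda contains at most one consonant."
The remaining constraints (2, 3, 4, 5) are satisfied.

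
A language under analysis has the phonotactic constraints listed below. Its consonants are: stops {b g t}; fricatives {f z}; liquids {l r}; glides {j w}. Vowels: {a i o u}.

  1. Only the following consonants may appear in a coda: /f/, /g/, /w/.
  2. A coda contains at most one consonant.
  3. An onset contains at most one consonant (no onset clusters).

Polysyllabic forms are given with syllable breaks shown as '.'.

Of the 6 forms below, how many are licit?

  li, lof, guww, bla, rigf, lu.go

3

li — σ1 onset /l/, coda /∅/ ok → licit
lof — σ1 onset /l/, coda /f/ ok → licit
guww — violates constraint 2: syllable 1 coda /ww/ has 2 consonants (> 1) → illicit
bla — violates constraint 3: syllable 1 onset /bl/ has 2 consonants (> 1) → illicit
rigf — violates constraint 2: syllable 1 coda /gf/ has 2 consonants (> 1) → illicit
lu.go — σ1 onset /l/, coda /∅/ ok; σ2 onset /g/, coda /∅/ ok → licit
Licit: li, lof, lu.go → 3.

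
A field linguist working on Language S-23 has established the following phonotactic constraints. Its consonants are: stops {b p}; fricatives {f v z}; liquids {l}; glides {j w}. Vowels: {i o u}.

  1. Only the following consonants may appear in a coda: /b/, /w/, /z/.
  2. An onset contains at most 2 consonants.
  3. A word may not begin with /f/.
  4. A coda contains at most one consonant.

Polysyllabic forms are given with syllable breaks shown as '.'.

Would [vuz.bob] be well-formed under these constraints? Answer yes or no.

[vuz.bob] — σ1 onset /v/, coda /z/ ok; σ2 onset /b/, coda /b/ ok → well-formed

yes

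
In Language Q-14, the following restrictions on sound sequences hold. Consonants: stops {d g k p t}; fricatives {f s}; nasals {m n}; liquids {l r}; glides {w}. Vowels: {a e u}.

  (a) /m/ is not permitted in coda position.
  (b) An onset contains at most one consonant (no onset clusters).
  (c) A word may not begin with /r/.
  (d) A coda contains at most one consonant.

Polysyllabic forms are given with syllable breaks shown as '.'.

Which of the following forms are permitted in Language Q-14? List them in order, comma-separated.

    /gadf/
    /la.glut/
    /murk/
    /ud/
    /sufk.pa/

/gadf/ — violates constraint (d): syllable 1 coda /df/ has 2 consonants (> 1) → not permitted
/la.glut/ — violates constraint (b): syllable 2 onset /gl/ has 2 consonants (> 1) → not permitted
/murk/ — violates constraint (d): syllable 1 coda /rk/ has 2 consonants (> 1) → not permitted
/ud/ — σ1 onset /∅/, coda /d/ ok → permitted
/sufk.pa/ — violates constraint (d): syllable 1 coda /fk/ has 2 consonants (> 1) → not permitted

/ud/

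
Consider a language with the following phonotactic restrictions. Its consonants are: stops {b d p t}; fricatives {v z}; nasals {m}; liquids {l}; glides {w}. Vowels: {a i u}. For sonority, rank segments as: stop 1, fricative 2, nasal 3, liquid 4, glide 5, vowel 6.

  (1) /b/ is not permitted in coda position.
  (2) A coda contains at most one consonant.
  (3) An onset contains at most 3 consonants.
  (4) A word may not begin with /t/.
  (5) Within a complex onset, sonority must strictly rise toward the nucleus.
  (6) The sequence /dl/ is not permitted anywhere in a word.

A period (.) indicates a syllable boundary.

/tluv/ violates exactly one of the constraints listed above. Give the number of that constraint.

4

/tluv/: word begins with /t/.
This is a violation of constraint 4: "A word may not begin with /t/."
The remaining constraints (1, 2, 3, 5, 6) are satisfied.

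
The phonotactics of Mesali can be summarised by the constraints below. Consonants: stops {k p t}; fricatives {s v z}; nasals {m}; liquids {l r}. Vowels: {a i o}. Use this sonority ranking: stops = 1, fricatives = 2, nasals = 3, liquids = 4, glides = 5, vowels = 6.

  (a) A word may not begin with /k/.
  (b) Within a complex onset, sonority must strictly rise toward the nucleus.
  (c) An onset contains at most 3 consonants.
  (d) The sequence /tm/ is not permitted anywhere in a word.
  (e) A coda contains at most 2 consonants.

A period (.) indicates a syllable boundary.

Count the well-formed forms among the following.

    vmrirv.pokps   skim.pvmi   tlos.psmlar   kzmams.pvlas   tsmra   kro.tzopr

vmrirv.pokps — violates constraint (e): syllable 2 coda /kps/ has 3 consonants (> 2) → ill-formed
skim.pvmi — violates constraint (b): syllable 1 onset /sk/: /s/ (fricative, 2) → /k/ (stop, 1) does not rise → ill-formed
tlos.psmlar — violates constraint (c): syllable 2 onset /psml/ has 4 consonants (> 3) → ill-formed
kzmams.pvlas — violates constraint (a): word begins with /k/ → ill-formed
tsmra — violates constraint (c): syllable 1 onset /tsmr/ has 4 consonants (> 3) → ill-formed
kro.tzopr — violates constraint (a): word begins with /k/ → ill-formed
No form is well-formed → 0.

0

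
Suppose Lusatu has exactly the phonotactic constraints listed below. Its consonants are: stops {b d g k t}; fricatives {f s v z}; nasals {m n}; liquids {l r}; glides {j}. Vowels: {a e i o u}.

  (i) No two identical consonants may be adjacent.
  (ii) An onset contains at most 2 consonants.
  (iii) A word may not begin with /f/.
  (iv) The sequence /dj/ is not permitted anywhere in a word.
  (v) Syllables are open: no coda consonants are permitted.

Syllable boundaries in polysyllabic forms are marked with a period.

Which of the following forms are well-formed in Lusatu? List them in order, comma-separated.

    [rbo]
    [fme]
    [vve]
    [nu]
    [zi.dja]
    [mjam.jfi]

[rbo], [nu]

[rbo] — σ1 onset /rb/ (2C), coda /∅/ ok → well-formed
[fme] — violates constraint (iii): word begins with /f/ → ill-formed
[vve] — violates constraint (i): adjacent identical consonants /vv/ → ill-formed
[nu] — σ1 onset /n/, coda /∅/ ok → well-formed
[zi.dja] — violates constraint (iv): contains banned sequence /dj/ → ill-formed
[mjam.jfi] — violates constraint (v): syllable 1 coda /m/ has 1 consonant (> 0) → ill-formed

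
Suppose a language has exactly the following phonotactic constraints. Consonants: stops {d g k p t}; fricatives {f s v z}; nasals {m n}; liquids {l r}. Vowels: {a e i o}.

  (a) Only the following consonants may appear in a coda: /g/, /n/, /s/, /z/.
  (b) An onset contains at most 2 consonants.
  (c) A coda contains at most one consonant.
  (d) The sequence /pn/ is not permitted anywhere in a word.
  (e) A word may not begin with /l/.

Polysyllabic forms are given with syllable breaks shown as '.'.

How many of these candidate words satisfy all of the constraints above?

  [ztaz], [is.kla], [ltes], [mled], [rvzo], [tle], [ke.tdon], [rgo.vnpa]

4

[ztaz] — σ1 onset /zt/ (2C), coda /z/ ok → licit
[is.kla] — σ1 onset /∅/, coda /s/ ok; σ2 onset /kl/ (2C), coda /∅/ ok → licit
[ltes] — violates constraint (e): word begins with /l/ → illicit
[mled] — violates constraint (a): syllable 1 coda contains /d/, which is not a licensed coda consonant → illicit
[rvzo] — violates constraint (b): syllable 1 onset /rvz/ has 3 consonants (> 2) → illicit
[tle] — σ1 onset /tl/ (2C), coda /∅/ ok → licit
[ke.tdon] — σ1 onset /k/, coda /∅/ ok; σ2 onset /td/ (2C), coda /n/ ok → licit
[rgo.vnpa] — violates constraint (b): syllable 2 onset /vnp/ has 3 consonants (> 2) → illicit
Licit: [ztaz], [is.kla], [tle], [ke.tdon] → 4.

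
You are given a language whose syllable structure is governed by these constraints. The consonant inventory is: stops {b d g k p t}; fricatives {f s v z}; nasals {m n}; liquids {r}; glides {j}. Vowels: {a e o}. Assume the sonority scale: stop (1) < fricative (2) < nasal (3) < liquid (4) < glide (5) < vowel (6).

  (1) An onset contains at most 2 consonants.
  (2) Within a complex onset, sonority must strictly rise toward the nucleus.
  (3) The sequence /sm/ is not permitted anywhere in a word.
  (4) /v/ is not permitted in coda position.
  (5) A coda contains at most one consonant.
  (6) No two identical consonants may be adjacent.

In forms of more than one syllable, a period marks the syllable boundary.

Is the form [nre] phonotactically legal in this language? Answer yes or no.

yes

[nre] — σ1 onset /nr/ (3→4 rises), coda /∅/ ok → phonotactically legal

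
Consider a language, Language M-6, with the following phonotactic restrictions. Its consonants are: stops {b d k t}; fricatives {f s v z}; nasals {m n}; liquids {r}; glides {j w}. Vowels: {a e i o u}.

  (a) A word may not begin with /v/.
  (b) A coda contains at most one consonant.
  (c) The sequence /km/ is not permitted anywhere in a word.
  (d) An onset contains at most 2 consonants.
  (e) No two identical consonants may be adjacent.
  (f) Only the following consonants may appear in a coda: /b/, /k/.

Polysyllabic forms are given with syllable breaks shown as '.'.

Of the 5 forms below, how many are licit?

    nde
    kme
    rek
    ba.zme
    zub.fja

4

nde — σ1 onset /nd/ (2C), coda /∅/ ok → licit
kme — violates constraint (c): contains banned sequence /km/ → illicit
rek — σ1 onset /r/, coda /k/ ok → licit
ba.zme — σ1 onset /b/, coda /∅/ ok; σ2 onset /zm/ (2C), coda /∅/ ok → licit
zub.fja — σ1 onset /z/, coda /b/ ok; σ2 onset /fj/ (2C), coda /∅/ ok → licit
Licit: nde, rek, ba.zme, zub.fja → 4.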